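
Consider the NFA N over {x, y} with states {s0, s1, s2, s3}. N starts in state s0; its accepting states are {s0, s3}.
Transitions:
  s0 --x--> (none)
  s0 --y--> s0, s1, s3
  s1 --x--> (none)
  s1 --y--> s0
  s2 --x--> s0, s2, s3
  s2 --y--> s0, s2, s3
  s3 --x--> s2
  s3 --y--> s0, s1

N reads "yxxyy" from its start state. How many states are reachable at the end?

Start: {s0}
read y: {s0, s1, s3}
read x: {s2}
read x: {s0, s2, s3}
read y: {s0, s1, s2, s3}
read y: {s0, s1, s2, s3}
Final reachable set {s0, s1, s2, s3} has 4 states.

4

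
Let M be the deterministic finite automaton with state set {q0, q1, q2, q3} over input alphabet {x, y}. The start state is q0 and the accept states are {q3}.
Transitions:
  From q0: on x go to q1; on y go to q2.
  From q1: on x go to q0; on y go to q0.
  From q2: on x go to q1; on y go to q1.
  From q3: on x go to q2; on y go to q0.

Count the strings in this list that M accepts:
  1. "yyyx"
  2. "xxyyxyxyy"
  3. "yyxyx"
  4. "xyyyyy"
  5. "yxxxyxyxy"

"yyyx": rejected
"xxyyxyxyy": rejected
"yyxyx": rejected
"xyyyyy": rejected
"yxxxyxyxy": rejected

0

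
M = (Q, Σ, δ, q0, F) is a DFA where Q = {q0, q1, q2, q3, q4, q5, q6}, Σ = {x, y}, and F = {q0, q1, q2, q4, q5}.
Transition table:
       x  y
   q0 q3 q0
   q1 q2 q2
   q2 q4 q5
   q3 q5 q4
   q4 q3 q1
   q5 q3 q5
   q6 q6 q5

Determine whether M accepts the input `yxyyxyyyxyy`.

accepted

q0 --y--> q0
q0 --x--> q3
q3 --y--> q4
q4 --y--> q1
q1 --x--> q2
q2 --y--> q5
q5 --y--> q5
q5 --y--> q5
q5 --x--> q3
q3 --y--> q4
q4 --y--> q1
End in state q1, which is an accepting state.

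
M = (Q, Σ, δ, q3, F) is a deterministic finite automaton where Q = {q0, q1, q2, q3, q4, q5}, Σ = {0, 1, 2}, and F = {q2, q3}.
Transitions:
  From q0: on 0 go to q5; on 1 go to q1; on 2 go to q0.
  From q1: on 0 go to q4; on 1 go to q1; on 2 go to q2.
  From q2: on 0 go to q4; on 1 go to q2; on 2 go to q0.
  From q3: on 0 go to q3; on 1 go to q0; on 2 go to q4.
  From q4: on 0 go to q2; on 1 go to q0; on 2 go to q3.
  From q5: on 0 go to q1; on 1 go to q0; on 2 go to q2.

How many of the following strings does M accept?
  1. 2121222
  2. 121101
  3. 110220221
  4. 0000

1

2121222: rejected
121101: rejected
110220221: rejected
0000: accepted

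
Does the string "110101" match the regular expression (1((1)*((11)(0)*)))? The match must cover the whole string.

No split of 110101 into u·v has 1 matching u and ((1)*((11)(0)*)) matching v.

no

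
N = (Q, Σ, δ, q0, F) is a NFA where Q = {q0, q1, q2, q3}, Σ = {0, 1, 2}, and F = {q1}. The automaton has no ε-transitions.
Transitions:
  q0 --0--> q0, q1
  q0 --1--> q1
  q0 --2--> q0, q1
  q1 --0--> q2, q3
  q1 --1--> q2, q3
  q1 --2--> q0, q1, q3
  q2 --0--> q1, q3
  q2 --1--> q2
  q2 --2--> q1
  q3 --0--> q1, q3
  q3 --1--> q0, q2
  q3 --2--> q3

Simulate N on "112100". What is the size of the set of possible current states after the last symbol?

Start: {q0}
read 1: {q1}
read 1: {q2, q3}
read 2: {q1, q3}
read 1: {q0, q2, q3}
read 0: {q0, q1, q3}
read 0: {q0, q1, q2, q3}
Final reachable set {q0, q1, q2, q3} has 4 states.

4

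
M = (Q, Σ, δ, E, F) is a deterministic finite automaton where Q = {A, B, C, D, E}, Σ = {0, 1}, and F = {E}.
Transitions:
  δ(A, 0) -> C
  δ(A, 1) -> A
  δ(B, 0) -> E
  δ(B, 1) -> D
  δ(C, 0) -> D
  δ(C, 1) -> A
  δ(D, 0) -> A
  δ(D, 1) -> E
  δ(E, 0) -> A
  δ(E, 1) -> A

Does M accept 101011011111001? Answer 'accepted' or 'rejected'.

E --1--> A
A --0--> C
C --1--> A
A --0--> C
C --1--> A
A --1--> A
A --0--> C
C --1--> A
A --1--> A
A --1--> A
A --1--> A
A --1--> A
A --0--> C
C --0--> D
D --1--> E
End in state E, which is an accepting state.

accepted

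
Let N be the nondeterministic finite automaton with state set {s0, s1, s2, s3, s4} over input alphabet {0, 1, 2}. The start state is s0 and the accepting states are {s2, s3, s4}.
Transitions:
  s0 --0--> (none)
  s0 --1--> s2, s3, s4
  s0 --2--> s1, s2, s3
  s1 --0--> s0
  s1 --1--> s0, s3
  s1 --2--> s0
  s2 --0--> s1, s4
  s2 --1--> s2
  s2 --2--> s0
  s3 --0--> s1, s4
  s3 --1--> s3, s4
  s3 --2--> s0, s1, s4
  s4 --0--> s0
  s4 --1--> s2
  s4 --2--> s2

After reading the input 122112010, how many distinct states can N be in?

Start: {s0}
read 1: {s2, s3, s4}
read 2: {s0, s1, s2, s4}
read 2: {s0, s1, s2, s3}
read 1: {s0, s2, s3, s4}
read 1: {s2, s3, s4}
read 2: {s0, s1, s2, s4}
read 0: {s0, s1, s4}
read 1: {s0, s2, s3, s4}
read 0: {s0, s1, s4}
Final reachable set {s0, s1, s4} has 3 states.

3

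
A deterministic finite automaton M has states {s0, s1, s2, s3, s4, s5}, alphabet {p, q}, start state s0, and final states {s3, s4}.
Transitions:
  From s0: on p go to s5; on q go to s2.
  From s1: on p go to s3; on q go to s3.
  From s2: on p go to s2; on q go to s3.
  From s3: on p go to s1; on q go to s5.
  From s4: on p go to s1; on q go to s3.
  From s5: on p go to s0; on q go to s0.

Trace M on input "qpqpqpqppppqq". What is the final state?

s0 --q--> s2
s2 --p--> s2
s2 --q--> s3
s3 --p--> s1
s1 --q--> s3
s3 --p--> s1
s1 --q--> s3
s3 --p--> s1
s1 --p--> s3
s3 --p--> s1
s1 --p--> s3
s3 --q--> s5
s5 --q--> s0

s0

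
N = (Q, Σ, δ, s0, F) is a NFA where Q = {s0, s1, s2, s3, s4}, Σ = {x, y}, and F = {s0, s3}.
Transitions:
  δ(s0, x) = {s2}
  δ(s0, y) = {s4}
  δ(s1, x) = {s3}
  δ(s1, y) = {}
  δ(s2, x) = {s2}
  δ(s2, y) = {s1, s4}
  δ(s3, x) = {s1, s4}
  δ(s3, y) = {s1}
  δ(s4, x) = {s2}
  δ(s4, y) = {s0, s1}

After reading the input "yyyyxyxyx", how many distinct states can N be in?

Start: {s0}
read y: {s4}
read y: {s0, s1}
read y: {s4}
read y: {s0, s1}
read x: {s2, s3}
read y: {s1, s4}
read x: {s2, s3}
read y: {s1, s4}
read x: {s2, s3}
Final reachable set {s2, s3} has 2 states.

2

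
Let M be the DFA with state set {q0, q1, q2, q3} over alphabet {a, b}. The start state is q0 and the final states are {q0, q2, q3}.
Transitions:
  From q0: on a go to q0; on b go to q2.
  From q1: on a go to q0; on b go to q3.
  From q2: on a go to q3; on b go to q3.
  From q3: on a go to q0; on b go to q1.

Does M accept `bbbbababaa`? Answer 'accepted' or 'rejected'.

accepted

q0 --b--> q2
q2 --b--> q3
q3 --b--> q1
q1 --b--> q3
q3 --a--> q0
q0 --b--> q2
q2 --a--> q3
q3 --b--> q1
q1 --a--> q0
q0 --a--> q0
End in state q0, which is an accepting state.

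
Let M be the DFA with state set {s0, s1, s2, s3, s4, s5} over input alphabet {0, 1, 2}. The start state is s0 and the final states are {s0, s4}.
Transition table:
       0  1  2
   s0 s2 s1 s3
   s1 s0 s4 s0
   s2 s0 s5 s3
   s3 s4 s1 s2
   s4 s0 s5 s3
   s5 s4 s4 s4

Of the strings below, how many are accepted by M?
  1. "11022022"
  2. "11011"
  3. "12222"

1

"11022022": rejected
"11011": accepted
"12222": rejected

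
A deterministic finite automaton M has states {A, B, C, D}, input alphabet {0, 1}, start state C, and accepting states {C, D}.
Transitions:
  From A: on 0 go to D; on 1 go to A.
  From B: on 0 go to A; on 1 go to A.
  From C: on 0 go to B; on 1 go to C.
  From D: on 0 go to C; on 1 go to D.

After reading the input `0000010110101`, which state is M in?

A

C --0--> B
B --0--> A
A --0--> D
D --0--> C
C --0--> B
B --1--> A
A --0--> D
D --1--> D
D --1--> D
D --0--> C
C --1--> C
C --0--> B
B --1--> A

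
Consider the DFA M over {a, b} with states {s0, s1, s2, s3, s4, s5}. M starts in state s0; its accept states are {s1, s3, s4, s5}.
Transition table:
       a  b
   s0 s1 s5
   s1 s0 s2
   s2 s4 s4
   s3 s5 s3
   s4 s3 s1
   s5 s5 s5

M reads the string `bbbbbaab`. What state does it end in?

s5

s0 --b--> s5
s5 --b--> s5
s5 --b--> s5
s5 --b--> s5
s5 --b--> s5
s5 --a--> s5
s5 --a--> s5
s5 --b--> s5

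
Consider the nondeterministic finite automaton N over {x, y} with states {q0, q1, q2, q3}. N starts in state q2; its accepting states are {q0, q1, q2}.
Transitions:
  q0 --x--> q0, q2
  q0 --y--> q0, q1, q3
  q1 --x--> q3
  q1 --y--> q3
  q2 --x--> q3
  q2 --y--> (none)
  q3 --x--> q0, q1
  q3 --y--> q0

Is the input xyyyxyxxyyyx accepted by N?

accepted

Start: {q2}
read x: {q3}
read y: {q0}
read y: {q0, q1, q3}
read y: {q0, q1, q3}
read x: {q0, q1, q2, q3}
read y: {q0, q1, q3}
read x: {q0, q1, q2, q3}
read x: {q0, q1, q2, q3}
read y: {q0, q1, q3}
read y: {q0, q1, q3}
read y: {q0, q1, q3}
read x: {q0, q1, q2, q3}
Reachable ∩ accepting = {q0, q1, q2} — nonempty.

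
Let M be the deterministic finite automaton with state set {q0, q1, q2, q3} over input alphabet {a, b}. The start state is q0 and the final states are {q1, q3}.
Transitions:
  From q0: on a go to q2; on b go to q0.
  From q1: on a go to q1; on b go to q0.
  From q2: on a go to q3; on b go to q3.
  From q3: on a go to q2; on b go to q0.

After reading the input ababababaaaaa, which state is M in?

q0 --a--> q2
q2 --b--> q3
q3 --a--> q2
q2 --b--> q3
q3 --a--> q2
q2 --b--> q3
q3 --a--> q2
q2 --b--> q3
q3 --a--> q2
q2 --a--> q3
q3 --a--> q2
q2 --a--> q3
q3 --a--> q2

q2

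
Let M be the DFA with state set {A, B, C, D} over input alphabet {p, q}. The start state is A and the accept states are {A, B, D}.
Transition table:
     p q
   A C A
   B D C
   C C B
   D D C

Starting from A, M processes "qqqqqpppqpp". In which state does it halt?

D

A --q--> A
A --q--> A
A --q--> A
A --q--> A
A --q--> A
A --p--> C
C --p--> C
C --p--> C
C --q--> B
B --p--> D
D --p--> D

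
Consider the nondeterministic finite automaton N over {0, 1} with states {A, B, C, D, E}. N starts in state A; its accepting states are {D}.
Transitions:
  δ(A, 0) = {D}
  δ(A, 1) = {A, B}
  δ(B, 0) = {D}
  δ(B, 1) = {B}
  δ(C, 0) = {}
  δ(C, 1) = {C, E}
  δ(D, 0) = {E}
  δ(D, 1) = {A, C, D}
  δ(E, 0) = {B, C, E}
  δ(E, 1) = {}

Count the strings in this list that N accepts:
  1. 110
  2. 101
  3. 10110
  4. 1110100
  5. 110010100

110: accepted
101: accepted
10110: accepted
1110100: rejected
110010100: rejected

3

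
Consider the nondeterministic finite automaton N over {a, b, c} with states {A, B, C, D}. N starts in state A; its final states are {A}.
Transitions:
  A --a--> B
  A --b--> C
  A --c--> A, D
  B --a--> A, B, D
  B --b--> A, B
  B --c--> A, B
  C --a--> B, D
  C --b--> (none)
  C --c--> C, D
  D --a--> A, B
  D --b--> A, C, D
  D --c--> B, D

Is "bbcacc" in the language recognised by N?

rejected

Start: {A}
read b: {C}
read b: {}
The reachable set is empty and stays empty for the remaining 4 symbols.
Reachable ∩ accepting = {} — empty.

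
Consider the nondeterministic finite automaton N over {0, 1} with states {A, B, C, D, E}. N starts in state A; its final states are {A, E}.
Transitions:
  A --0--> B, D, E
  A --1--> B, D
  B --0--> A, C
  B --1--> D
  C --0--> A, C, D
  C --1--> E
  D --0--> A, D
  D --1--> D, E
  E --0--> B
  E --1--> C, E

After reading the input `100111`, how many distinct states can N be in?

3

Start: {A}
read 1: {B, D}
read 0: {A, C, D}
read 0: {A, B, C, D, E}
read 1: {B, C, D, E}
read 1: {C, D, E}
read 1: {C, D, E}
Final reachable set {C, D, E} has 3 states.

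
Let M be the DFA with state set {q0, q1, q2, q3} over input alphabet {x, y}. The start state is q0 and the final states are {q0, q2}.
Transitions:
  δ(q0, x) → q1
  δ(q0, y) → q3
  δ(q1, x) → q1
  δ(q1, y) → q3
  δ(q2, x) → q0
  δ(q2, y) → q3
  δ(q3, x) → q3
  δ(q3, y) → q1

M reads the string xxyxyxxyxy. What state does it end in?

q1

q0 --x--> q1
q1 --x--> q1
q1 --y--> q3
q3 --x--> q3
q3 --y--> q1
q1 --x--> q1
q1 --x--> q1
q1 --y--> q3
q3 --x--> q3
q3 --y--> q1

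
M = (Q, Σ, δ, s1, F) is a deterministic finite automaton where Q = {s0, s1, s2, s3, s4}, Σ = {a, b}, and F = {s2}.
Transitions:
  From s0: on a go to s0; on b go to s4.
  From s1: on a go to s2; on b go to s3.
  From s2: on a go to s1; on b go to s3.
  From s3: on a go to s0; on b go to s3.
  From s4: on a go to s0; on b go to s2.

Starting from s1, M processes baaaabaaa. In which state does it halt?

s1 --b--> s3
s3 --a--> s0
s0 --a--> s0
s0 --a--> s0
s0 --a--> s0
s0 --b--> s4
s4 --a--> s0
s0 --a--> s0
s0 --a--> s0

s0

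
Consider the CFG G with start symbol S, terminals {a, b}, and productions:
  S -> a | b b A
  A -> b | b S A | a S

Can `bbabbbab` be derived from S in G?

yes

S ⇒ bbA ⇒ bbaS ⇒ bbabbA ⇒ bbabbbSA ⇒ bbabbbaA ⇒ bbabbbab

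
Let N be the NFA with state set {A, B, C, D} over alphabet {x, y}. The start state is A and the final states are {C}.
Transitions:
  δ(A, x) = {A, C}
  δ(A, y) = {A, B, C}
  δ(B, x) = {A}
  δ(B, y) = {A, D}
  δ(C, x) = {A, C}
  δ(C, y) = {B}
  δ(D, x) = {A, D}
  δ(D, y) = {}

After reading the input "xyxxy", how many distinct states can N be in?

Start: {A}
read x: {A, C}
read y: {A, B, C}
read x: {A, C}
read x: {A, C}
read y: {A, B, C}
Final reachable set {A, B, C} has 3 states.

3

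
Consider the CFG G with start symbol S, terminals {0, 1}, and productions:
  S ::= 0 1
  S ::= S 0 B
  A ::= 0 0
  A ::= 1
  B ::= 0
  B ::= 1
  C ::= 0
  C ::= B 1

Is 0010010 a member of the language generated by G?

no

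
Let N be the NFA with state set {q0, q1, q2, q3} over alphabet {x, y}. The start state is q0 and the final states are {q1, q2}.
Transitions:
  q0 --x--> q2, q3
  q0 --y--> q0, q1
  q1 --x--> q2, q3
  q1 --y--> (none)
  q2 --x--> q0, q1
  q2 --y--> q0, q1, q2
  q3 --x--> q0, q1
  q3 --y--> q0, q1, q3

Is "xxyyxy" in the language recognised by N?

accepted

Start: {q0}
read x: {q2, q3}
read x: {q0, q1}
read y: {q0, q1}
read y: {q0, q1}
read x: {q2, q3}
read y: {q0, q1, q2, q3}
Reachable ∩ accepting = {q1, q2} — nonempty.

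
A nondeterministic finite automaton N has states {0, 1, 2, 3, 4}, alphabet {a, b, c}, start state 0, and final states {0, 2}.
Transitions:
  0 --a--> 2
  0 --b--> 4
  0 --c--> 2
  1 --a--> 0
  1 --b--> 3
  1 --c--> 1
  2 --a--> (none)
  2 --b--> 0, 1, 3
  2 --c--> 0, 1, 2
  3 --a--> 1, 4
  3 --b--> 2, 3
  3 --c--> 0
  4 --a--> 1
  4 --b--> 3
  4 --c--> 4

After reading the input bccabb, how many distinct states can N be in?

Start: {0}
read b: {4}
read c: {4}
read c: {4}
read a: {1}
read b: {3}
read b: {2, 3}
Final reachable set {2, 3} has 2 states.

2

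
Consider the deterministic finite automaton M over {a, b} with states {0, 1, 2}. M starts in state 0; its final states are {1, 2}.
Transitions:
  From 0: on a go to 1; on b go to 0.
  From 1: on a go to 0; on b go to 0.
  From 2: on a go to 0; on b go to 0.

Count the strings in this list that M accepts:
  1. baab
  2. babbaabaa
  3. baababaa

baab: rejected
babbaabaa: rejected
baababaa: rejected

0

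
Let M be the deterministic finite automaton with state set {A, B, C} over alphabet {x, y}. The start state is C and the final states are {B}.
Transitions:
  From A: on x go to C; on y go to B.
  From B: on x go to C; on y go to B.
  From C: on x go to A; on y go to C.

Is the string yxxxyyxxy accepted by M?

accepted

C --y--> C
C --x--> A
A --x--> C
C --x--> A
A --y--> B
B --y--> B
B --x--> C
C --x--> A
A --y--> B
End in state B, which is an accepting state.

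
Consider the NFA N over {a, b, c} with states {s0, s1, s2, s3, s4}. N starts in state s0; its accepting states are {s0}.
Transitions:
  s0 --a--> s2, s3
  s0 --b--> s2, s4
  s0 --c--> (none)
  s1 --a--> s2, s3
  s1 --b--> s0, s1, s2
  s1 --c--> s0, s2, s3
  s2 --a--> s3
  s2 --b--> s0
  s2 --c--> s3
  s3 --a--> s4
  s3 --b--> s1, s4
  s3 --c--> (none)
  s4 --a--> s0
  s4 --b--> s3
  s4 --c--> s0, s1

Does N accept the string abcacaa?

Start: {s0}
read a: {s2, s3}
read b: {s0, s1, s4}
read c: {s0, s1, s2, s3}
read a: {s2, s3, s4}
read c: {s0, s1, s3}
read a: {s2, s3, s4}
read a: {s0, s3, s4}
Reachable ∩ accepting = {s0} — nonempty.

accepted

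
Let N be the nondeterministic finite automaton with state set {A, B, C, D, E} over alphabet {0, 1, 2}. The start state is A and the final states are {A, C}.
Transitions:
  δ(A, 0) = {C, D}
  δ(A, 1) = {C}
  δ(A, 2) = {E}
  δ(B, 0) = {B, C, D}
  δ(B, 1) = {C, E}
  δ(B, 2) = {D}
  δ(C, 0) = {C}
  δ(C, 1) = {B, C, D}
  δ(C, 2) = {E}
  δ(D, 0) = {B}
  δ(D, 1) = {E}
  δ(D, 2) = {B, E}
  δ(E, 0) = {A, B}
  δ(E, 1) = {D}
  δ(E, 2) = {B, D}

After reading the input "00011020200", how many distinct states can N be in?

3

Start: {A}
read 0: {C, D}
read 0: {B, C}
read 0: {B, C, D}
read 1: {B, C, D, E}
read 1: {B, C, D, E}
read 0: {A, B, C, D}
read 2: {B, D, E}
read 0: {A, B, C, D}
read 2: {B, D, E}
read 0: {A, B, C, D}
read 0: {B, C, D}
Final reachable set {B, C, D} has 3 states.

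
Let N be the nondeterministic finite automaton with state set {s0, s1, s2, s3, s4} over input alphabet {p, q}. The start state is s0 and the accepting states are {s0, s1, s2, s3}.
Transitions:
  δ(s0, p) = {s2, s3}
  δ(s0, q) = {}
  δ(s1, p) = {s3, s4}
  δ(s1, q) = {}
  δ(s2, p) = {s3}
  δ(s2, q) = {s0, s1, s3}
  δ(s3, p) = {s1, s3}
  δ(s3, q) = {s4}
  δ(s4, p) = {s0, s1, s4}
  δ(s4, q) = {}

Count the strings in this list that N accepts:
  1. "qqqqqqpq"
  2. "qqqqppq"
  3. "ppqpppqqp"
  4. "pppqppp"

"qqqqqqpq": rejected
"qqqqppq": rejected
"ppqpppqqp": accepted
"pppqppp": accepted

2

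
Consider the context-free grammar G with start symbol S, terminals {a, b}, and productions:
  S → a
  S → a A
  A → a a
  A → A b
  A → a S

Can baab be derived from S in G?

no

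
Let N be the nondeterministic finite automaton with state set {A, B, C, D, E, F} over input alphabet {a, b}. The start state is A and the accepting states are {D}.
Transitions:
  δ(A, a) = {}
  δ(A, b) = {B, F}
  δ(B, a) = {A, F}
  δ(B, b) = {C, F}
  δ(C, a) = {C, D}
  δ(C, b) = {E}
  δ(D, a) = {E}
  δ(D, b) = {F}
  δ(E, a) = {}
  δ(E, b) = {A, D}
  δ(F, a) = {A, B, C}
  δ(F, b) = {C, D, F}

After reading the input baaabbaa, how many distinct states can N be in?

6

Start: {A}
read b: {B, F}
read a: {A, B, C, F}
read a: {A, B, C, D, F}
read a: {A, B, C, D, E, F}
read b: {A, B, C, D, E, F}
read b: {A, B, C, D, E, F}
read a: {A, B, C, D, E, F}
read a: {A, B, C, D, E, F}
Final reachable set {A, B, C, D, E, F} has 6 states.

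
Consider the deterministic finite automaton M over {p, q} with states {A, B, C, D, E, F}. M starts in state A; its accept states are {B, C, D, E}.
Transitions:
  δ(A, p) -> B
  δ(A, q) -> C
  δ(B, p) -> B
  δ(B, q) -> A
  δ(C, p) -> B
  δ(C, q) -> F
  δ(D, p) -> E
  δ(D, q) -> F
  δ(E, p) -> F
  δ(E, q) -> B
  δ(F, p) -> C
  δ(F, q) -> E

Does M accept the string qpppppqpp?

A --q--> C
C --p--> B
B --p--> B
B --p--> B
B --p--> B
B --p--> B
B --q--> A
A --p--> B
B --p--> B
End in state B, which is an accepting state.

accepted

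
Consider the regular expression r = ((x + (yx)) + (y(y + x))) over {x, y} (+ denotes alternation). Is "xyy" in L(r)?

Neither (x+(yx)) nor (y(y+x)) matches xyy.

no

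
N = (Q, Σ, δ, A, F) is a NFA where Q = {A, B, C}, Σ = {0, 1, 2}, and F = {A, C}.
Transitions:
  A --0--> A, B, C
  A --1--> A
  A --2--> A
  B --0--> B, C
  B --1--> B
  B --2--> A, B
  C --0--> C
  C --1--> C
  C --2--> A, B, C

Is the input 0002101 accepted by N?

accepted

Start: {A}
read 0: {A, B, C}
read 0: {A, B, C}
read 0: {A, B, C}
read 2: {A, B, C}
read 1: {A, B, C}
read 0: {A, B, C}
read 1: {A, B, C}
Reachable ∩ accepting = {A, C} — nonempty.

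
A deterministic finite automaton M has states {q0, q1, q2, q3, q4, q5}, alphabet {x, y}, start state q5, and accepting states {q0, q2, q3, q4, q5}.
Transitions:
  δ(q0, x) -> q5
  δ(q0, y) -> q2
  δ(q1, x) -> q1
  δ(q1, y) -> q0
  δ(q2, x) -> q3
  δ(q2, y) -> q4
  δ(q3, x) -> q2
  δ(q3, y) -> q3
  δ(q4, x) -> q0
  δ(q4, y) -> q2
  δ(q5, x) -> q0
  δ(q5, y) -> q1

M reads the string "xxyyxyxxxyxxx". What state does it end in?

q5

q5 --x--> q0
q0 --x--> q5
q5 --y--> q1
q1 --y--> q0
q0 --x--> q5
q5 --y--> q1
q1 --x--> q1
q1 --x--> q1
q1 --x--> q1
q1 --y--> q0
q0 --x--> q5
q5 --x--> q0
q0 --x--> q5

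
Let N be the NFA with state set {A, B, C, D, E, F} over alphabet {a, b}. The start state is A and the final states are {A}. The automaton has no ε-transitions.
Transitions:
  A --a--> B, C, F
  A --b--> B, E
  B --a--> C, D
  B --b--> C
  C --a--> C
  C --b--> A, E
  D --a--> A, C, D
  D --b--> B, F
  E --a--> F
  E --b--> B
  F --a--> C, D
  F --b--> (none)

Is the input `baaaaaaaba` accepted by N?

rejected

Start: {A}
read b: {B, E}
read a: {C, D, F}
read a: {A, C, D}
read a: {A, B, C, D, F}
read a: {A, B, C, D, F}
read a: {A, B, C, D, F}
read a: {A, B, C, D, F}
read a: {A, B, C, D, F}
read b: {A, B, C, E, F}
read a: {B, C, D, F}
Reachable ∩ accepting = {} — empty.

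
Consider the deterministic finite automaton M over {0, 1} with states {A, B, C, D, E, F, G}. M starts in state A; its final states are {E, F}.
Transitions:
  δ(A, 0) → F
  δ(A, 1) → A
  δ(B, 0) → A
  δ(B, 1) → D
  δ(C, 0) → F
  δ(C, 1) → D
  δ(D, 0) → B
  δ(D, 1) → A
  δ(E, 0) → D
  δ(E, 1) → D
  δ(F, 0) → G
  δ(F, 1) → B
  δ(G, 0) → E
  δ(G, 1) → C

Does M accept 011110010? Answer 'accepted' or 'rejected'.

A --0--> F
F --1--> B
B --1--> D
D --1--> A
A --1--> A
A --0--> F
F --0--> G
G --1--> C
C --0--> F
End in state F, which is an accepting state.

accepted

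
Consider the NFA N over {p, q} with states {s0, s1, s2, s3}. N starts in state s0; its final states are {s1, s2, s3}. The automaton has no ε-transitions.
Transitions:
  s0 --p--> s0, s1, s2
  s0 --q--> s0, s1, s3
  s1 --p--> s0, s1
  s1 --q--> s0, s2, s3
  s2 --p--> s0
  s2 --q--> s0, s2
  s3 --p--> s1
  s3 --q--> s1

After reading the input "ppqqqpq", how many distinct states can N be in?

Start: {s0}
read p: {s0, s1, s2}
read p: {s0, s1, s2}
read q: {s0, s1, s2, s3}
read q: {s0, s1, s2, s3}
read q: {s0, s1, s2, s3}
read p: {s0, s1, s2}
read q: {s0, s1, s2, s3}
Final reachable set {s0, s1, s2, s3} has 4 states.

4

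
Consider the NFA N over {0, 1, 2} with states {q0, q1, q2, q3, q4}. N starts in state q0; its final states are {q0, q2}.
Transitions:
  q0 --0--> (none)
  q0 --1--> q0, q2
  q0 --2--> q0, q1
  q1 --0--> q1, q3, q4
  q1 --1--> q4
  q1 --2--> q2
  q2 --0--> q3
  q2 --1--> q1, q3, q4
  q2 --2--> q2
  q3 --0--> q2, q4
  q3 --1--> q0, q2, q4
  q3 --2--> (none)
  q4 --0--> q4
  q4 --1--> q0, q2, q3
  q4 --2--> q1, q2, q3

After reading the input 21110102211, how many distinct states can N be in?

4

Start: {q0}
read 2: {q0, q1}
read 1: {q0, q2, q4}
read 1: {q0, q1, q2, q3, q4}
read 1: {q0, q1, q2, q3, q4}
read 0: {q1, q2, q3, q4}
read 1: {q0, q1, q2, q3, q4}
read 0: {q1, q2, q3, q4}
read 2: {q1, q2, q3}
read 2: {q2}
read 1: {q1, q3, q4}
read 1: {q0, q2, q3, q4}
Final reachable set {q0, q2, q3, q4} has 4 states.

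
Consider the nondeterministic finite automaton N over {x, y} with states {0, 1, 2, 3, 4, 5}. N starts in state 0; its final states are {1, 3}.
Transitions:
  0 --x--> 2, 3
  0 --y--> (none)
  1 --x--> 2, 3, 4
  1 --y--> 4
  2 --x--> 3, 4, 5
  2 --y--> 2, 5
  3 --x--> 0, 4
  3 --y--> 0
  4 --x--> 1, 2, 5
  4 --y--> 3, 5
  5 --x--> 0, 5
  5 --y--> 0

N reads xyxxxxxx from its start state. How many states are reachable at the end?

Start: {0}
read x: {2, 3}
read y: {0, 2, 5}
read x: {0, 2, 3, 4, 5}
read x: {0, 1, 2, 3, 4, 5}
read x: {0, 1, 2, 3, 4, 5}
read x: {0, 1, 2, 3, 4, 5}
read x: {0, 1, 2, 3, 4, 5}
read x: {0, 1, 2, 3, 4, 5}
Final reachable set {0, 1, 2, 3, 4, 5} has 6 states.

6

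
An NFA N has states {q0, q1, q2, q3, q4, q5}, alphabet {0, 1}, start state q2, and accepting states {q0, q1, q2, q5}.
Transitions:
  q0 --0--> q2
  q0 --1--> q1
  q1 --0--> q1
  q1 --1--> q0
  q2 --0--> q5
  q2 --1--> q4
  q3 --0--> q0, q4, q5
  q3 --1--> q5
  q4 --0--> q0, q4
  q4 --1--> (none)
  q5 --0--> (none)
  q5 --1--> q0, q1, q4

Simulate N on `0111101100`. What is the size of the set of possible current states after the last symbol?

Start: {q2}
read 0: {q5}
read 1: {q0, q1, q4}
read 1: {q0, q1}
read 1: {q0, q1}
read 1: {q0, q1}
read 0: {q1, q2}
read 1: {q0, q4}
read 1: {q1}
read 0: {q1}
read 0: {q1}
Final reachable set {q1} has 1 state.

1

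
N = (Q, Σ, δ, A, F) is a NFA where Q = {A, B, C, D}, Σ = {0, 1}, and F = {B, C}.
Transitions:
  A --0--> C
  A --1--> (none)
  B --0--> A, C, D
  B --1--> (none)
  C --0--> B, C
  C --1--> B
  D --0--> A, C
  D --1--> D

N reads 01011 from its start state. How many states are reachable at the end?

1

Start: {A}
read 0: {C}
read 1: {B}
read 0: {A, C, D}
read 1: {B, D}
read 1: {D}
Final reachable set {D} has 1 state.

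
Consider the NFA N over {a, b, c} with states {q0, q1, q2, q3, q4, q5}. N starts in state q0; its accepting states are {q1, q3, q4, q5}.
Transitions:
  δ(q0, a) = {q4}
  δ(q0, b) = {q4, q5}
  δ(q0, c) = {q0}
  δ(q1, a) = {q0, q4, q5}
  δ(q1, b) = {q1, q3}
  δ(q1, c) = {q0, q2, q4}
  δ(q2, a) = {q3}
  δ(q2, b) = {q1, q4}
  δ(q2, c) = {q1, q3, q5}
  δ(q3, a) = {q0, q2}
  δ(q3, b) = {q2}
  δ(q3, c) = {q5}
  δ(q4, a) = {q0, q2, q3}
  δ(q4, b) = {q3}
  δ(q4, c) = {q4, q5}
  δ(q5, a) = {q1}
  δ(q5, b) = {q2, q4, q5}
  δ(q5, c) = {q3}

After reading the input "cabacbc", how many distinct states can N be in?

Start: {q0}
read c: {q0}
read a: {q4}
read b: {q3}
read a: {q0, q2}
read c: {q0, q1, q3, q5}
read b: {q1, q2, q3, q4, q5}
read c: {q0, q1, q2, q3, q4, q5}
Final reachable set {q0, q1, q2, q3, q4, q5} has 6 states.

6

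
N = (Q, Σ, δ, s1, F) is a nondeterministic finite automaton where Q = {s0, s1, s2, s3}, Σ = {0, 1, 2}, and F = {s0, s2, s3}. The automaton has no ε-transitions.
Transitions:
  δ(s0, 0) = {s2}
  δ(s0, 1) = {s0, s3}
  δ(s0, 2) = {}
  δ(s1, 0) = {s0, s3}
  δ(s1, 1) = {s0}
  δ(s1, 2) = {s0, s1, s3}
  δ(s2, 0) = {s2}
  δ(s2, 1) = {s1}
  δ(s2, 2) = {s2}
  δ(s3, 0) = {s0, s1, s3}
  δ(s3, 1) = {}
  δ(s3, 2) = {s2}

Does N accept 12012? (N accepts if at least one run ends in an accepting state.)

Start: {s1}
read 1: {s0}
read 2: {}
The reachable set is empty and stays empty for the remaining 3 symbols.
Reachable ∩ accepting = {} — empty.

rejected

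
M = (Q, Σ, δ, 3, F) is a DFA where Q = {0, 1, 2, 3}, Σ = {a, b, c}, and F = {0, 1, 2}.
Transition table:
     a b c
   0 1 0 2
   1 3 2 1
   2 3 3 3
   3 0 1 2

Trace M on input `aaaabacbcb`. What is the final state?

1

3 --a--> 0
0 --a--> 1
1 --a--> 3
3 --a--> 0
0 --b--> 0
0 --a--> 1
1 --c--> 1
1 --b--> 2
2 --c--> 3
3 --b--> 1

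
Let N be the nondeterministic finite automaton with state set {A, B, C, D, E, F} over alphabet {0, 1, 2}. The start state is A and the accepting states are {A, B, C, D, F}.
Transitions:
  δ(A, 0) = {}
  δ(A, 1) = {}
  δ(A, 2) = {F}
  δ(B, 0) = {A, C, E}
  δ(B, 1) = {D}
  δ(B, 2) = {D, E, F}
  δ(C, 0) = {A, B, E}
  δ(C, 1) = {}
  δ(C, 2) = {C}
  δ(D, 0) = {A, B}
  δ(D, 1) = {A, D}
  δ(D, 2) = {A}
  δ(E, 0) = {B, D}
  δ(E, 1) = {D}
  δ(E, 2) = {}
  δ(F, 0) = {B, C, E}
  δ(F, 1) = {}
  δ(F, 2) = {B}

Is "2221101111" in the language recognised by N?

Start: {A}
read 2: {F}
read 2: {B}
read 2: {D, E, F}
read 1: {A, D}
read 1: {A, D}
read 0: {A, B}
read 1: {D}
read 1: {A, D}
read 1: {A, D}
read 1: {A, D}
Reachable ∩ accepting = {A, D} — nonempty.

accepted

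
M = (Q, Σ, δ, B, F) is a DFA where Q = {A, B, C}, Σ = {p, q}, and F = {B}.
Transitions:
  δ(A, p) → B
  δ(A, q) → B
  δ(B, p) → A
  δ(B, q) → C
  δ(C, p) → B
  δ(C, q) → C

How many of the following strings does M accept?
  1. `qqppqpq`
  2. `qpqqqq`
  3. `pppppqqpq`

1

`qqppqpq`: accepted
`qpqqqq`: rejected
`pppppqqpq`: rejected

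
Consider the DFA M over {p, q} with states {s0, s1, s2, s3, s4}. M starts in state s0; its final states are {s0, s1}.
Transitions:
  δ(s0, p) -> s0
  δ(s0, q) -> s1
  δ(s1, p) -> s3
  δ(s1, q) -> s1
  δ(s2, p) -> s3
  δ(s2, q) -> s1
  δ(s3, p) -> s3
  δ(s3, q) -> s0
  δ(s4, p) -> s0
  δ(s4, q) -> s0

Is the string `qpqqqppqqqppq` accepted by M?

s0 --q--> s1
s1 --p--> s3
s3 --q--> s0
s0 --q--> s1
s1 --q--> s1
s1 --p--> s3
s3 --p--> s3
s3 --q--> s0
s0 --q--> s1
s1 --q--> s1
s1 --p--> s3
s3 --p--> s3
s3 --q--> s0
End in state s0, which is an accepting state.

accepted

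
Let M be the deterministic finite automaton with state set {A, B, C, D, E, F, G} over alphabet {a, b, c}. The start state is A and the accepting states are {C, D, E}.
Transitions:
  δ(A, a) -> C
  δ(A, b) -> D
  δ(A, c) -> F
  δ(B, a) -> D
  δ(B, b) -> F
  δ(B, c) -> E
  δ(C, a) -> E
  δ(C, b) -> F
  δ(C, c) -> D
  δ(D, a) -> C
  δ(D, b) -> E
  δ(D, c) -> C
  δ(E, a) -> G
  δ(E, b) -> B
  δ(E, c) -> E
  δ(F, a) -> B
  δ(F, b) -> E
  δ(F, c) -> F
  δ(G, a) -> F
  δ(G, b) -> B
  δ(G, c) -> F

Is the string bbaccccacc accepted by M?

A --b--> D
D --b--> E
E --a--> G
G --c--> F
F --c--> F
F --c--> F
F --c--> F
F --a--> B
B --c--> E
E --c--> E
End in state E, which is an accepting state.

accepted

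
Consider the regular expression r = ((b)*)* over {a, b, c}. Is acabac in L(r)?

acabac cannot be split into zero or more pieces each matching (b)*.

no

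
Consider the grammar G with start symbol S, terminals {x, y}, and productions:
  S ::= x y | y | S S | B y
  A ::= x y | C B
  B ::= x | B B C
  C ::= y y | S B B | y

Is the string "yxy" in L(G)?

S ⇒ SS ⇒ yS ⇒ yxy

yes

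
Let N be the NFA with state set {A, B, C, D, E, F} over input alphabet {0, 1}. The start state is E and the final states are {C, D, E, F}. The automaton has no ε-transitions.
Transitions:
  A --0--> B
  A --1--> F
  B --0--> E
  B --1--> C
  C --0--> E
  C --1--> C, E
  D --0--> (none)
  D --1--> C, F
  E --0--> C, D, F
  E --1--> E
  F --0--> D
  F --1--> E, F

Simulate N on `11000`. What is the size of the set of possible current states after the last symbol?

Start: {E}
read 1: {E}
read 1: {E}
read 0: {C, D, F}
read 0: {D, E}
read 0: {C, D, F}
Final reachable set {C, D, F} has 3 states.

3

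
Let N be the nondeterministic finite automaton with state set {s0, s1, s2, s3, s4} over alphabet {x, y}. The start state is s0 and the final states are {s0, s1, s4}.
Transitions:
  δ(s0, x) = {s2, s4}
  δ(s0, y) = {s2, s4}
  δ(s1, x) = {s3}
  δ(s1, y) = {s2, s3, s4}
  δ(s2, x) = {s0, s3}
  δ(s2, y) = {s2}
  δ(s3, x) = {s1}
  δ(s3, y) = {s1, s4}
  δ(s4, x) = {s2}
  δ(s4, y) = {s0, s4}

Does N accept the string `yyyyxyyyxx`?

Start: {s0}
read y: {s2, s4}
read y: {s0, s2, s4}
read y: {s0, s2, s4}
read y: {s0, s2, s4}
read x: {s0, s2, s3, s4}
read y: {s0, s1, s2, s4}
read y: {s0, s2, s3, s4}
read y: {s0, s1, s2, s4}
read x: {s0, s2, s3, s4}
read x: {s0, s1, s2, s3, s4}
Reachable ∩ accepting = {s0, s1, s4} — nonempty.

accepted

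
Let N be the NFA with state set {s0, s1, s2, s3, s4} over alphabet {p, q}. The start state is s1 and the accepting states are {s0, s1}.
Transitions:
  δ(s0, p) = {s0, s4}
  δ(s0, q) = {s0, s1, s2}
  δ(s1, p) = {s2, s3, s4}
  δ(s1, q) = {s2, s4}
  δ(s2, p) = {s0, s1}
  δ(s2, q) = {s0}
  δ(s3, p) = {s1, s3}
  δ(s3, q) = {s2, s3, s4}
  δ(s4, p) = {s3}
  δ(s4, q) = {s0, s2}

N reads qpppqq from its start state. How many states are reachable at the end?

Start: {s1}
read q: {s2, s4}
read p: {s0, s1, s3}
read p: {s0, s1, s2, s3, s4}
read p: {s0, s1, s2, s3, s4}
read q: {s0, s1, s2, s3, s4}
read q: {s0, s1, s2, s3, s4}
Final reachable set {s0, s1, s2, s3, s4} has 5 states.

5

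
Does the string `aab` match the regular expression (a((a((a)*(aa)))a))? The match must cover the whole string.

No split of aab into u·v has a matching u and ((a((a)*(aa)))a) matching v.

no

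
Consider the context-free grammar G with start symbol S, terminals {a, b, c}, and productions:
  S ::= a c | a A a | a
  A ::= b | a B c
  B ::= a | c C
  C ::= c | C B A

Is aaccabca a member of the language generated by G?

S ⇒ aAa ⇒ aaBca ⇒ aacCca ⇒ aacCBAca ⇒ aaccBAca ⇒ aaccaAca ⇒ aaccabca

yes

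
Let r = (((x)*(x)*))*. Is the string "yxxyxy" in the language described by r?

no

yxxyxy cannot be split into zero or more pieces each matching ((x)*(x)*).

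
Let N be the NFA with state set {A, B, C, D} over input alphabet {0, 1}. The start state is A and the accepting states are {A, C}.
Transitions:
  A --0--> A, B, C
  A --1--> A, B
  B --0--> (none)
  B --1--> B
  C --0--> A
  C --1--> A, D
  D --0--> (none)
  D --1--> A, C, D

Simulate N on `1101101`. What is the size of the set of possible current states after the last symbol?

Start: {A}
read 1: {A, B}
read 1: {A, B}
read 0: {A, B, C}
read 1: {A, B, D}
read 1: {A, B, C, D}
read 0: {A, B, C}
read 1: {A, B, D}
Final reachable set {A, B, D} has 3 states.

3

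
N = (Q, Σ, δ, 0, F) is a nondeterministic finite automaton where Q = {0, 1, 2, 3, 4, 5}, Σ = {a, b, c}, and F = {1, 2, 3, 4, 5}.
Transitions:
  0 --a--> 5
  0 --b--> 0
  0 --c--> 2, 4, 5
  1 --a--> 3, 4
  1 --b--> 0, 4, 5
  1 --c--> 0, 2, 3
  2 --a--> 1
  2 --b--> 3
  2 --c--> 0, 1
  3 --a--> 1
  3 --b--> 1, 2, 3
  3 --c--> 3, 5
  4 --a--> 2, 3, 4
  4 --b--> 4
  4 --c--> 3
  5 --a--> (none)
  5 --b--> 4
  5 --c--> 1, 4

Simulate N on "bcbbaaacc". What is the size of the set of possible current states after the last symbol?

6

Start: {0}
read b: {0}
read c: {2, 4, 5}
read b: {3, 4}
read b: {1, 2, 3, 4}
read a: {1, 2, 3, 4}
read a: {1, 2, 3, 4}
read a: {1, 2, 3, 4}
read c: {0, 1, 2, 3, 5}
read c: {0, 1, 2, 3, 4, 5}
Final reachable set {0, 1, 2, 3, 4, 5} has 6 states.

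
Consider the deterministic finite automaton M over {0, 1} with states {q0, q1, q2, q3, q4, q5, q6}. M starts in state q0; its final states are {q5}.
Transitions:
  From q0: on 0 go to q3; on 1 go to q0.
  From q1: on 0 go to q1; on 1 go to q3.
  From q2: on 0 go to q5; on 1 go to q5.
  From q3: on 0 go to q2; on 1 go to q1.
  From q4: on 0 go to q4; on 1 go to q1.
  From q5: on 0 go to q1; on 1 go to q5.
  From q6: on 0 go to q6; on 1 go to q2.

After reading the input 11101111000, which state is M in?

q0 --1--> q0
q0 --1--> q0
q0 --1--> q0
q0 --0--> q3
q3 --1--> q1
q1 --1--> q3
q3 --1--> q1
q1 --1--> q3
q3 --0--> q2
q2 --0--> q5
q5 --0--> q1

q1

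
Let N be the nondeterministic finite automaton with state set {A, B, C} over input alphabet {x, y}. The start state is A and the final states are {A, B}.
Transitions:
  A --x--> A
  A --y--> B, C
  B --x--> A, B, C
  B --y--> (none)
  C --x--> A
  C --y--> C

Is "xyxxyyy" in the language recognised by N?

Start: {A}
read x: {A}
read y: {B, C}
read x: {A, B, C}
read x: {A, B, C}
read y: {B, C}
read y: {C}
read y: {C}
Reachable ∩ accepting = {} — empty.

rejected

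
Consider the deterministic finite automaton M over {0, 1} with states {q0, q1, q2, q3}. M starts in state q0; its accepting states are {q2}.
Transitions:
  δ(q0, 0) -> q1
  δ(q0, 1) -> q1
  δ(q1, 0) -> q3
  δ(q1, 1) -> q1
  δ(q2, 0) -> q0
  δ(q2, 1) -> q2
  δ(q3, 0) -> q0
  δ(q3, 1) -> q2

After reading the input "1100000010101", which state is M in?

q1

q0 --1--> q1
q1 --1--> q1
q1 --0--> q3
q3 --0--> q0
q0 --0--> q1
q1 --0--> q3
q3 --0--> q0
q0 --0--> q1
q1 --1--> q1
q1 --0--> q3
q3 --1--> q2
q2 --0--> q0
q0 --1--> q1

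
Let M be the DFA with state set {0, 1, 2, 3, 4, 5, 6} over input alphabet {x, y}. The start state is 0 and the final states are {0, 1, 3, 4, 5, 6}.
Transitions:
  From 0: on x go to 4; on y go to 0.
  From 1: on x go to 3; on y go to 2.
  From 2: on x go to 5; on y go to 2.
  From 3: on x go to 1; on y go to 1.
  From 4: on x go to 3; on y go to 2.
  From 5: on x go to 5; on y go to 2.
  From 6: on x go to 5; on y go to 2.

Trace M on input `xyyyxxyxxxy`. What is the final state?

2

0 --x--> 4
4 --y--> 2
2 --y--> 2
2 --y--> 2
2 --x--> 5
5 --x--> 5
5 --y--> 2
2 --x--> 5
5 --x--> 5
5 --x--> 5
5 --y--> 2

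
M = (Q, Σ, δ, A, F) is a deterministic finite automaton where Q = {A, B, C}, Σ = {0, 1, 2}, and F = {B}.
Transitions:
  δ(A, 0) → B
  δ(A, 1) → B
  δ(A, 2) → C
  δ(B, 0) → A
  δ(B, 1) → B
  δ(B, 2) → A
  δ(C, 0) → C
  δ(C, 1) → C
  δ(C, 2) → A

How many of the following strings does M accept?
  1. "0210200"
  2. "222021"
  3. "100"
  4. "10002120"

3

"0210200": rejected
"222021": accepted
"100": accepted
"10002120": accepted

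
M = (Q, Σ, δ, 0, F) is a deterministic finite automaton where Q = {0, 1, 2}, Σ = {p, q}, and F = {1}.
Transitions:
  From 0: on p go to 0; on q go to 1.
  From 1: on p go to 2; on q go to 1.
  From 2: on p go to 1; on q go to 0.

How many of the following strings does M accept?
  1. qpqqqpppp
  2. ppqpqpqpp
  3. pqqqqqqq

3

qpqqqpppp: accepted
ppqpqpqpp: accepted
pqqqqqqq: accepted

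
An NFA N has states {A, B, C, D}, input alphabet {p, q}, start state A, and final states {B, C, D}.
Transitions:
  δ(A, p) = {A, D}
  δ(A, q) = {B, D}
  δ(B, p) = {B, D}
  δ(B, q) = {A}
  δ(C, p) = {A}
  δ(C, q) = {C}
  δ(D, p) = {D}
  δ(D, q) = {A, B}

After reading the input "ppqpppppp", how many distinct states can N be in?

Start: {A}
read p: {A, D}
read p: {A, D}
read q: {A, B, D}
read p: {A, B, D}
read p: {A, B, D}
read p: {A, B, D}
read p: {A, B, D}
read p: {A, B, D}
read p: {A, B, D}
Final reachable set {A, B, D} has 3 states.

3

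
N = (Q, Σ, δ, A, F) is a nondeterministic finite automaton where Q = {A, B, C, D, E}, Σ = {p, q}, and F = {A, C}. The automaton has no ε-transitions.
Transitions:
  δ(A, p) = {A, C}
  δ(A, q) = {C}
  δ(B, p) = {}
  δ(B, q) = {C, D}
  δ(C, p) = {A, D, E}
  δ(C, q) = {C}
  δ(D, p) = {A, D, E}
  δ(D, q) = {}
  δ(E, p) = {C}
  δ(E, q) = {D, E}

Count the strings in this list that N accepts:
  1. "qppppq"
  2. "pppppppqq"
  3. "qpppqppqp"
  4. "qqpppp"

4

"qppppq": accepted
"pppppppqq": accepted
"qpppqppqp": accepted
"qqpppp": accepted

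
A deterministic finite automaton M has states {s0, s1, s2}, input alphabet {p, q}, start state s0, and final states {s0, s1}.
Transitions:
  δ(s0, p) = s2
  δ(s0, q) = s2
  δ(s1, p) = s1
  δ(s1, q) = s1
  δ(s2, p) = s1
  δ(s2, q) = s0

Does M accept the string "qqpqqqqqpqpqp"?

rejected

s0 --q--> s2
s2 --q--> s0
s0 --p--> s2
s2 --q--> s0
s0 --q--> s2
s2 --q--> s0
s0 --q--> s2
s2 --q--> s0
s0 --p--> s2
s2 --q--> s0
s0 --p--> s2
s2 --q--> s0
s0 --p--> s2
End in state s2, which is not an accepting state.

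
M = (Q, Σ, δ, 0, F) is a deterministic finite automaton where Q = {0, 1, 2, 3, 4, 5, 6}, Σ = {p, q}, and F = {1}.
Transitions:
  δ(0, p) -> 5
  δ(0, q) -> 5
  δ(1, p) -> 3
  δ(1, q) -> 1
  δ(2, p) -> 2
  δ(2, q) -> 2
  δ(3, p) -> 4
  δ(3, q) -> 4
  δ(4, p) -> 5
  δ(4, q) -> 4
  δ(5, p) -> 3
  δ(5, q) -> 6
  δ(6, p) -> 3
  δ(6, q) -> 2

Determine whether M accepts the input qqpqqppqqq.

0 --q--> 5
5 --q--> 6
6 --p--> 3
3 --q--> 4
4 --q--> 4
4 --p--> 5
5 --p--> 3
3 --q--> 4
4 --q--> 4
4 --q--> 4
End in state 4, which is not an accepting state.

rejected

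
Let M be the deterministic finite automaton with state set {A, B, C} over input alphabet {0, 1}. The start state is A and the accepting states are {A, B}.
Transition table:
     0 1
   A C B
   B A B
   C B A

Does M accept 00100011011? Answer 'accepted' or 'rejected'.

A --0--> C
C --0--> B
B --1--> B
B --0--> A
A --0--> C
C --0--> B
B --1--> B
B --1--> B
B --0--> A
A --1--> B
B --1--> B
End in state B, which is an accepting state.

accepted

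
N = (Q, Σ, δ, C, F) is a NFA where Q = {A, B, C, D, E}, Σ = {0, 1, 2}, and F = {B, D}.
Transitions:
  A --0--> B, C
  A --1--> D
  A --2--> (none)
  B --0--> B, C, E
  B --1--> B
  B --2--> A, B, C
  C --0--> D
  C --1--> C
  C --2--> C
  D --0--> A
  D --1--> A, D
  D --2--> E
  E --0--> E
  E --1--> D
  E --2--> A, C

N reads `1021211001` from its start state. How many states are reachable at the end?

Start: {C}
read 1: {C}
read 0: {D}
read 2: {E}
read 1: {D}
read 2: {E}
read 1: {D}
read 1: {A, D}
read 0: {A, B, C}
read 0: {B, C, D, E}
read 1: {A, B, C, D}
Final reachable set {A, B, C, D} has 4 states.

4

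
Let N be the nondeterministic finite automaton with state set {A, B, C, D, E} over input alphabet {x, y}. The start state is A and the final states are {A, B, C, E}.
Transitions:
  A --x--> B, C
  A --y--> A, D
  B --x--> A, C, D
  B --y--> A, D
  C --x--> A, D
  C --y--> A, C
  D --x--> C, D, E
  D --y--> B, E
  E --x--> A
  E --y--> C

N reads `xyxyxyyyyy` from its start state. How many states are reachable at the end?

Start: {A}
read x: {B, C}
read y: {A, C, D}
read x: {A, B, C, D, E}
read y: {A, B, C, D, E}
read x: {A, B, C, D, E}
read y: {A, B, C, D, E}
read y: {A, B, C, D, E}
read y: {A, B, C, D, E}
read y: {A, B, C, D, E}
read y: {A, B, C, D, E}
Final reachable set {A, B, C, D, E} has 5 states.

5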